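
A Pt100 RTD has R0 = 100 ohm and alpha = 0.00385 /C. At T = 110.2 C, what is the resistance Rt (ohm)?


The RTD equation: Rt = R0 * (1 + alpha * T).
Rt = 100 * (1 + 0.00385 * 110.2)
Rt = 100 * (1 + 0.42427)
Rt = 100 * 1.42427
Rt = 142.427 ohm

142.427 ohm


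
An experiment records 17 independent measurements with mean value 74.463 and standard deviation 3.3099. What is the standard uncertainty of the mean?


The standard uncertainty for Type A evaluation is u = s / sqrt(n).
u = 3.3099 / sqrt(17)
u = 3.3099 / 4.1231
u = 0.8028

0.8028


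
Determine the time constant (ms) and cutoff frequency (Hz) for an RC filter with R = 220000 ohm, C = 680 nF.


Time constant: tau = R * C.
tau = 220000 * 6.80e-07 = 0.1496 s
tau = 149.6 ms
Cutoff frequency: fc = 1 / (2*pi*R*C).
fc = 1 / (2*pi*0.1496) = 1.06 Hz

tau = 149.6 ms, fc = 1.06 Hz


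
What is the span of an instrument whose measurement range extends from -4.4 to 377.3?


Span = upper range - lower range.
Span = 377.3 - (-4.4)
Span = 381.7

381.7


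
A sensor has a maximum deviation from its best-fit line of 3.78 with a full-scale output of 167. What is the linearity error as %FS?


Linearity error = (max deviation / full scale) * 100%.
Linearity = (3.78 / 167) * 100
Linearity = 2.263 %FS

2.263 %FS


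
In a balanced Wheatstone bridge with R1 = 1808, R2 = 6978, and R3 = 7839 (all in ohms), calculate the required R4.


At balance: R1*R4 = R2*R3, so R4 = R2*R3/R1.
R4 = 6978 * 7839 / 1808
R4 = 54700542 / 1808
R4 = 30254.72 ohm

30254.72 ohm


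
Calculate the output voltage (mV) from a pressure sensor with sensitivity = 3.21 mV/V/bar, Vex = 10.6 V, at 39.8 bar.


Output = sensitivity * Vex * P.
Vout = 3.21 * 10.6 * 39.8
Vout = 34.026 * 39.8
Vout = 1354.23 mV

1354.23 mV


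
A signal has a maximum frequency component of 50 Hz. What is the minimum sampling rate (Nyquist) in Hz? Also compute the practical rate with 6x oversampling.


By Nyquist theorem, fs_min = 2 * fmax.
fs_min = 2 * 50 = 100 Hz
Practical rate = 6 * fs_min = 6 * 100 = 600 Hz

fs_min = 100 Hz, fs_practical = 600 Hz


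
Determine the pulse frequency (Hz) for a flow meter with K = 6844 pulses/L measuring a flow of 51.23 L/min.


Frequency = K * Q / 60 (converting L/min to L/s).
f = 6844 * 51.23 / 60
f = 350618.12 / 60
f = 5843.64 Hz

5843.64 Hz


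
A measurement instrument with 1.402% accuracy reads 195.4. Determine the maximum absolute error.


Absolute error = (accuracy% / 100) * reading.
Error = (1.402 / 100) * 195.4
Error = 0.01402 * 195.4
Error = 2.7395

2.7395


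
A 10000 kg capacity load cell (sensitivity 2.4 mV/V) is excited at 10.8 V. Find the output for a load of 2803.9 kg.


Vout = rated_output * Vex * (load / capacity).
Vout = 2.4 * 10.8 * (2803.9 / 10000)
Vout = 2.4 * 10.8 * 0.28039
Vout = 7.268 mV

7.268 mV


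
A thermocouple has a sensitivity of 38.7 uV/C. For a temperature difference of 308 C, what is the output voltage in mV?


The thermocouple output V = sensitivity * dT.
V = 38.7 uV/C * 308 C
V = 11919.6 uV
V = 11.92 mV

11.92 mV


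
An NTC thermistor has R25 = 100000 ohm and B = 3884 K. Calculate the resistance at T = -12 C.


NTC thermistor equation: Rt = R25 * exp(B * (1/T - 1/T25)).
T in Kelvin: 261.15 K, T25 = 298.15 K
1/T - 1/T25 = 1/261.15 - 1/298.15 = 0.0004752
B * (1/T - 1/T25) = 3884 * 0.0004752 = 1.8457
Rt = 100000 * exp(1.8457) = 633239.6 ohm

633239.6 ohm


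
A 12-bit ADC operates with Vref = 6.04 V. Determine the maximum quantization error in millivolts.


The maximum quantization error is +/- LSB/2.
LSB = Vref / 2^n = 6.04 / 4096 = 0.00147461 V
Max error = LSB / 2 = 0.00147461 / 2 = 0.0007373 V
Max error = 0.7373 mV

0.7373 mV


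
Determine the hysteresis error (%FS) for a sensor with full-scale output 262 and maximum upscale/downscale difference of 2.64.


Hysteresis = (max difference / full scale) * 100%.
H = (2.64 / 262) * 100
H = 1.008 %FS

1.008 %FS


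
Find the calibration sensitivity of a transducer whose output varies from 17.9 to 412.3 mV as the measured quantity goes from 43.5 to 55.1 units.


Sensitivity = (y2 - y1) / (x2 - x1).
S = (412.3 - 17.9) / (55.1 - 43.5)
S = 394.4 / 11.6
S = 34.0 mV/unit

34.0 mV/unit


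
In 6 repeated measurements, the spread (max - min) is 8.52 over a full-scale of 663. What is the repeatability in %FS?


Repeatability = (spread / full scale) * 100%.
R = (8.52 / 663) * 100
R = 1.285 %FS

1.285 %FS


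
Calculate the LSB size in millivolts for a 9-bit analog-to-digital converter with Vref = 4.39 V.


The resolution (LSB) of an ADC is Vref / 2^n.
LSB = 4.39 / 2^9
LSB = 4.39 / 512
LSB = 0.00857422 V = 8.57421875 mV

8.57421875 mV


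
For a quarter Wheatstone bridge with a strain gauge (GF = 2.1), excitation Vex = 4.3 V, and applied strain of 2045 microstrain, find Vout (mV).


Quarter bridge output: Vout = (GF * epsilon * Vex) / 4.
Vout = (2.1 * 2045e-6 * 4.3) / 4
Vout = 0.01846635 / 4 V
Vout = 0.00461659 V = 4.6166 mV

4.6166 mV


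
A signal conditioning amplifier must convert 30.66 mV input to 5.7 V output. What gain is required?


Gain = Vout / Vin (converting to same units).
G = 5.7 V / 30.66 mV
G = 5700.0 mV / 30.66 mV
G = 185.91

185.91


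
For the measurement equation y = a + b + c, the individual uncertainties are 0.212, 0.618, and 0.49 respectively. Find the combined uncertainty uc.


For a sum of independent quantities, uc = sqrt(u1^2 + u2^2 + u3^2).
uc = sqrt(0.212^2 + 0.618^2 + 0.49^2)
uc = sqrt(0.044944 + 0.381924 + 0.2401)
uc = 0.8167

0.8167


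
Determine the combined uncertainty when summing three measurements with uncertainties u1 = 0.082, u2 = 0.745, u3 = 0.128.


For a sum of independent quantities, uc = sqrt(u1^2 + u2^2 + u3^2).
uc = sqrt(0.082^2 + 0.745^2 + 0.128^2)
uc = sqrt(0.006724 + 0.555025 + 0.016384)
uc = 0.7604

0.7604


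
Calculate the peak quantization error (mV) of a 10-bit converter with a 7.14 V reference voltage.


The maximum quantization error is +/- LSB/2.
LSB = Vref / 2^n = 7.14 / 1024 = 0.00697266 V
Max error = LSB / 2 = 0.00697266 / 2 = 0.00348633 V
Max error = 3.4863 mV

3.4863 mV


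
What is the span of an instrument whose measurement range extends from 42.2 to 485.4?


Span = upper range - lower range.
Span = 485.4 - (42.2)
Span = 443.2

443.2


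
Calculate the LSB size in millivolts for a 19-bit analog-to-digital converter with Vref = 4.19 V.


The resolution (LSB) of an ADC is Vref / 2^n.
LSB = 4.19 / 2^19
LSB = 4.19 / 524288
LSB = 7.99e-06 V = 0.00799179 mV

0.00799179 mV


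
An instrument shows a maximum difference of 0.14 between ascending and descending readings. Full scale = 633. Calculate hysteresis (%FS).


Hysteresis = (max difference / full scale) * 100%.
H = (0.14 / 633) * 100
H = 0.022 %FS

0.022 %FS


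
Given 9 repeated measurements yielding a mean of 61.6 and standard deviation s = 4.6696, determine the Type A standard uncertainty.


The standard uncertainty for Type A evaluation is u = s / sqrt(n).
u = 4.6696 / sqrt(9)
u = 4.6696 / 3.0
u = 1.5565

1.5565


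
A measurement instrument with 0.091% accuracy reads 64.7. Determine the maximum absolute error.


Absolute error = (accuracy% / 100) * reading.
Error = (0.091 / 100) * 64.7
Error = 0.00091 * 64.7
Error = 0.0589

0.0589


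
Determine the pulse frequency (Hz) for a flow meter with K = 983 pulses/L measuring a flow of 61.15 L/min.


Frequency = K * Q / 60 (converting L/min to L/s).
f = 983 * 61.15 / 60
f = 60110.45 / 60
f = 1001.84 Hz

1001.84 Hz


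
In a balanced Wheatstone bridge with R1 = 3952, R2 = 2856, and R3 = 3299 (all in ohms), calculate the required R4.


At balance: R1*R4 = R2*R3, so R4 = R2*R3/R1.
R4 = 2856 * 3299 / 3952
R4 = 9421944 / 3952
R4 = 2384.1 ohm

2384.1 ohm


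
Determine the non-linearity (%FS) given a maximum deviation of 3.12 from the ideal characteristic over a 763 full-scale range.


Linearity error = (max deviation / full scale) * 100%.
Linearity = (3.12 / 763) * 100
Linearity = 0.409 %FS

0.409 %FS


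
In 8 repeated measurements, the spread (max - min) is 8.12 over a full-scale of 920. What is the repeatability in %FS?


Repeatability = (spread / full scale) * 100%.
R = (8.12 / 920) * 100
R = 0.883 %FS

0.883 %FS


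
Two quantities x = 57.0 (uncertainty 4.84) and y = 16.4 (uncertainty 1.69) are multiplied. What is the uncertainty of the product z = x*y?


For a product z = x*y, the relative uncertainty is:
uz/z = sqrt((ux/x)^2 + (uy/y)^2)
Relative uncertainties: ux/x = 4.84/57.0 = 0.084912
uy/y = 1.69/16.4 = 0.103049
z = 57.0 * 16.4 = 934.8
uz = 934.8 * sqrt(0.084912^2 + 0.103049^2) = 124.82

124.82


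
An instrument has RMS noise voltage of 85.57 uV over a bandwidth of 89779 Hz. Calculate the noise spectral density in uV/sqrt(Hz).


Noise spectral density = Vrms / sqrt(BW).
NSD = 85.57 / sqrt(89779)
NSD = 85.57 / 299.6314
NSD = 0.2856 uV/sqrt(Hz)

0.2856 uV/sqrt(Hz)


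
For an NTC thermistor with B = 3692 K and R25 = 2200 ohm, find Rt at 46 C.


NTC thermistor equation: Rt = R25 * exp(B * (1/T - 1/T25)).
T in Kelvin: 319.15 K, T25 = 298.15 K
1/T - 1/T25 = 1/319.15 - 1/298.15 = -0.00022069
B * (1/T - 1/T25) = 3692 * -0.00022069 = -0.8148
Rt = 2200 * exp(-0.8148) = 974.0 ohm

974.0 ohm


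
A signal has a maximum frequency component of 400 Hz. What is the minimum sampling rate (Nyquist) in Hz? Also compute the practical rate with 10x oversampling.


By Nyquist theorem, fs_min = 2 * fmax.
fs_min = 2 * 400 = 800 Hz
Practical rate = 10 * fs_min = 10 * 800 = 8000 Hz

fs_min = 800 Hz, fs_practical = 8000 Hz


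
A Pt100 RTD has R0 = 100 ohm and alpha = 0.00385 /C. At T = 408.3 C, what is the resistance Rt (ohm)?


The RTD equation: Rt = R0 * (1 + alpha * T).
Rt = 100 * (1 + 0.00385 * 408.3)
Rt = 100 * (1 + 1.571955)
Rt = 100 * 2.571955
Rt = 257.195 ohm

257.195 ohm


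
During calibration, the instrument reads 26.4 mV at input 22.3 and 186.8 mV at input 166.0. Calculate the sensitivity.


Sensitivity = (y2 - y1) / (x2 - x1).
S = (186.8 - 26.4) / (166.0 - 22.3)
S = 160.4 / 143.7
S = 1.1162 mV/unit

1.1162 mV/unit


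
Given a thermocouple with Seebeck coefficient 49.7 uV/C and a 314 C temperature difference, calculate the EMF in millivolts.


The thermocouple output V = sensitivity * dT.
V = 49.7 uV/C * 314 C
V = 15605.8 uV
V = 15.606 mV

15.606 mV


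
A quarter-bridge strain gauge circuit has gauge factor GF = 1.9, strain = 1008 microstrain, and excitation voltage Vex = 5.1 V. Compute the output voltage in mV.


Quarter bridge output: Vout = (GF * epsilon * Vex) / 4.
Vout = (1.9 * 1008e-6 * 5.1) / 4
Vout = 0.00976752 / 4 V
Vout = 0.00244188 V = 2.4419 mV

2.4419 mV


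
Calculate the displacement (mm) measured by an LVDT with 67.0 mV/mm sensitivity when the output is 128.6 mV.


Displacement = Vout / sensitivity.
d = 128.6 / 67.0
d = 1.919 mm

1.919 mm


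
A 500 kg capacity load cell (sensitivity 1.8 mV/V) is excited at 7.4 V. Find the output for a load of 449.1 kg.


Vout = rated_output * Vex * (load / capacity).
Vout = 1.8 * 7.4 * (449.1 / 500)
Vout = 1.8 * 7.4 * 0.8982
Vout = 11.964 mV

11.964 mV


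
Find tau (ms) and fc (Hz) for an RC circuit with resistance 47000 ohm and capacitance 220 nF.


Time constant: tau = R * C.
tau = 47000 * 2.20e-07 = 0.01034 s
tau = 10.34 ms
Cutoff frequency: fc = 1 / (2*pi*R*C).
fc = 1 / (2*pi*0.01034) = 15.39 Hz

tau = 10.34 ms, fc = 15.39 Hz


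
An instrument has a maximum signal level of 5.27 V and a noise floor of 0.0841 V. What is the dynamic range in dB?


Dynamic range = 20 * log10(Vmax / Vnoise).
DR = 20 * log10(5.27 / 0.0841)
DR = 20 * log10(62.66)
DR = 35.94 dB

35.94 dB


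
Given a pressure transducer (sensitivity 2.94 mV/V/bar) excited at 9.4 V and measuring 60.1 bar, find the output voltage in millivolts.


Output = sensitivity * Vex * P.
Vout = 2.94 * 9.4 * 60.1
Vout = 27.636 * 60.1
Vout = 1660.92 mV

1660.92 mV


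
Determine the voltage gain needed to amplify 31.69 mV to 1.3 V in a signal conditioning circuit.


Gain = Vout / Vin (converting to same units).
G = 1.3 V / 31.69 mV
G = 1300.0 mV / 31.69 mV
G = 41.02

41.02


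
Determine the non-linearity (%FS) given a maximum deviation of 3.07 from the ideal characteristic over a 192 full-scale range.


Linearity error = (max deviation / full scale) * 100%.
Linearity = (3.07 / 192) * 100
Linearity = 1.599 %FS

1.599 %FS


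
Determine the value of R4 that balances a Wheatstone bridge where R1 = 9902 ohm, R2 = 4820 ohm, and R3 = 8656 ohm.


At balance: R1*R4 = R2*R3, so R4 = R2*R3/R1.
R4 = 4820 * 8656 / 9902
R4 = 41721920 / 9902
R4 = 4213.48 ohm

4213.48 ohm


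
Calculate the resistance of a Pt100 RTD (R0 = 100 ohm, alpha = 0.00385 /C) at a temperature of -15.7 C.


The RTD equation: Rt = R0 * (1 + alpha * T).
Rt = 100 * (1 + 0.00385 * -15.7)
Rt = 100 * (1 + -0.060445)
Rt = 100 * 0.939555
Rt = 93.956 ohm

93.956 ohm


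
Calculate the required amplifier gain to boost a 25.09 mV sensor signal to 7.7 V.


Gain = Vout / Vin (converting to same units).
G = 7.7 V / 25.09 mV
G = 7700.0 mV / 25.09 mV
G = 306.9

306.9


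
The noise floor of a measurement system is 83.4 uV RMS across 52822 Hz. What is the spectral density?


Noise spectral density = Vrms / sqrt(BW).
NSD = 83.4 / sqrt(52822)
NSD = 83.4 / 229.8304
NSD = 0.3629 uV/sqrt(Hz)

0.3629 uV/sqrt(Hz)


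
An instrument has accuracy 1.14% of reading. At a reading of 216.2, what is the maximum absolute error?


Absolute error = (accuracy% / 100) * reading.
Error = (1.14 / 100) * 216.2
Error = 0.0114 * 216.2
Error = 2.4647

2.4647


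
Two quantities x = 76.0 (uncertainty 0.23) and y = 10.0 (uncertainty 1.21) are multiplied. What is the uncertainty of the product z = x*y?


For a product z = x*y, the relative uncertainty is:
uz/z = sqrt((ux/x)^2 + (uy/y)^2)
Relative uncertainties: ux/x = 0.23/76.0 = 0.003026
uy/y = 1.21/10.0 = 0.121
z = 76.0 * 10.0 = 760.0
uz = 760.0 * sqrt(0.003026^2 + 0.121^2) = 91.989

91.989


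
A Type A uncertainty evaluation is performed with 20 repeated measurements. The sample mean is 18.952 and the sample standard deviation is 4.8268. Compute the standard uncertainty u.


The standard uncertainty for Type A evaluation is u = s / sqrt(n).
u = 4.8268 / sqrt(20)
u = 4.8268 / 4.4721
u = 1.0793

1.0793


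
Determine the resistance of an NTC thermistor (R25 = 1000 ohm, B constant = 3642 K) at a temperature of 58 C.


NTC thermistor equation: Rt = R25 * exp(B * (1/T - 1/T25)).
T in Kelvin: 331.15 K, T25 = 298.15 K
1/T - 1/T25 = 1/331.15 - 1/298.15 = -0.00033424
B * (1/T - 1/T25) = 3642 * -0.00033424 = -1.2173
Rt = 1000 * exp(-1.2173) = 296.0 ohm

296.0 ohm


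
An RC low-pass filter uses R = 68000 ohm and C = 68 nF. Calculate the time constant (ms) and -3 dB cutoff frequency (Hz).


Time constant: tau = R * C.
tau = 68000 * 6.80e-08 = 0.004624 s
tau = 4.624 ms
Cutoff frequency: fc = 1 / (2*pi*R*C).
fc = 1 / (2*pi*0.004624) = 34.42 Hz

tau = 4.624 ms, fc = 34.42 Hz


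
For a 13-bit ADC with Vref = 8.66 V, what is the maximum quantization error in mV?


The maximum quantization error is +/- LSB/2.
LSB = Vref / 2^n = 8.66 / 8192 = 0.00105713 V
Max error = LSB / 2 = 0.00105713 / 2 = 0.00052856 V
Max error = 0.5286 mV

0.5286 mV


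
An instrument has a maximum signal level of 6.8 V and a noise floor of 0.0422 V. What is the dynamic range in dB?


Dynamic range = 20 * log10(Vmax / Vnoise).
DR = 20 * log10(6.8 / 0.0422)
DR = 20 * log10(161.14)
DR = 44.14 dB

44.14 dB


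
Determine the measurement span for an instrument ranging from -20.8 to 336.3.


Span = upper range - lower range.
Span = 336.3 - (-20.8)
Span = 357.1

357.1


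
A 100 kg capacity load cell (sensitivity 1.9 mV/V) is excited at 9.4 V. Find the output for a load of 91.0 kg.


Vout = rated_output * Vex * (load / capacity).
Vout = 1.9 * 9.4 * (91.0 / 100)
Vout = 1.9 * 9.4 * 0.91
Vout = 16.253 mV

16.253 mV


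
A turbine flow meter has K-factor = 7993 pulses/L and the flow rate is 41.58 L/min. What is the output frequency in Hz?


Frequency = K * Q / 60 (converting L/min to L/s).
f = 7993 * 41.58 / 60
f = 332348.94 / 60
f = 5539.15 Hz

5539.15 Hz


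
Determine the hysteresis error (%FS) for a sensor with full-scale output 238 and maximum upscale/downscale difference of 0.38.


Hysteresis = (max difference / full scale) * 100%.
H = (0.38 / 238) * 100
H = 0.16 %FS

0.16 %FS


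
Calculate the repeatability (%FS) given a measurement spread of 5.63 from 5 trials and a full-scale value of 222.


Repeatability = (spread / full scale) * 100%.
R = (5.63 / 222) * 100
R = 2.536 %FS

2.536 %FS


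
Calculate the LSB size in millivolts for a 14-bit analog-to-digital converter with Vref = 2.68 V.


The resolution (LSB) of an ADC is Vref / 2^n.
LSB = 2.68 / 2^14
LSB = 2.68 / 16384
LSB = 0.00016357 V = 0.16357422 mV

0.16357422 mV


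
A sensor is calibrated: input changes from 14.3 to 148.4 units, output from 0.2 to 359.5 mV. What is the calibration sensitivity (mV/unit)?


Sensitivity = (y2 - y1) / (x2 - x1).
S = (359.5 - 0.2) / (148.4 - 14.3)
S = 359.3 / 134.1
S = 2.6793 mV/unit

2.6793 mV/unit


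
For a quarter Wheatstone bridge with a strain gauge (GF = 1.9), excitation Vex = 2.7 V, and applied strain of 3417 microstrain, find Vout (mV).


Quarter bridge output: Vout = (GF * epsilon * Vex) / 4.
Vout = (1.9 * 3417e-6 * 2.7) / 4
Vout = 0.01752921 / 4 V
Vout = 0.0043823 V = 4.3823 mV

4.3823 mV


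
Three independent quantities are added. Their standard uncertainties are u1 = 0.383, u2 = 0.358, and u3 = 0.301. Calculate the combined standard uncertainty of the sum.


For a sum of independent quantities, uc = sqrt(u1^2 + u2^2 + u3^2).
uc = sqrt(0.383^2 + 0.358^2 + 0.301^2)
uc = sqrt(0.146689 + 0.128164 + 0.090601)
uc = 0.6045

0.6045


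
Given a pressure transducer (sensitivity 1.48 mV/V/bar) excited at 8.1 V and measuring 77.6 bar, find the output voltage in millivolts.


Output = sensitivity * Vex * P.
Vout = 1.48 * 8.1 * 77.6
Vout = 11.988 * 77.6
Vout = 930.27 mV

930.27 mV


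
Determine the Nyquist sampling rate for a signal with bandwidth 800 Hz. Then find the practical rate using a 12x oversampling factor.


By Nyquist theorem, fs_min = 2 * fmax.
fs_min = 2 * 800 = 1600 Hz
Practical rate = 12 * fs_min = 12 * 1600 = 19200 Hz

fs_min = 1600 Hz, fs_practical = 19200 Hz


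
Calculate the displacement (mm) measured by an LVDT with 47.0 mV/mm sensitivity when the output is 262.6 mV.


Displacement = Vout / sensitivity.
d = 262.6 / 47.0
d = 5.587 mm

5.587 mm


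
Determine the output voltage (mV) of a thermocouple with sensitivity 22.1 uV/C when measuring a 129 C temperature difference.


The thermocouple output V = sensitivity * dT.
V = 22.1 uV/C * 129 C
V = 2850.9 uV
V = 2.851 mV

2.851 mV


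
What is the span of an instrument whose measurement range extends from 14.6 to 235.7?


Span = upper range - lower range.
Span = 235.7 - (14.6)
Span = 221.1

221.1


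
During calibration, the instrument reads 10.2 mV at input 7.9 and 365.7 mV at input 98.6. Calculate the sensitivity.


Sensitivity = (y2 - y1) / (x2 - x1).
S = (365.7 - 10.2) / (98.6 - 7.9)
S = 355.5 / 90.7
S = 3.9195 mV/unit

3.9195 mV/unit


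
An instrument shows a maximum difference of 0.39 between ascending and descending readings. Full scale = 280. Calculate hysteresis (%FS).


Hysteresis = (max difference / full scale) * 100%.
H = (0.39 / 280) * 100
H = 0.139 %FS

0.139 %FS


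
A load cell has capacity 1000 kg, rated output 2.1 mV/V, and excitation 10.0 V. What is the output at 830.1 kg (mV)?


Vout = rated_output * Vex * (load / capacity).
Vout = 2.1 * 10.0 * (830.1 / 1000)
Vout = 2.1 * 10.0 * 0.8301
Vout = 17.432 mV

17.432 mV


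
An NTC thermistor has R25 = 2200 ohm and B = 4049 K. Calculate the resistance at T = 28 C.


NTC thermistor equation: Rt = R25 * exp(B * (1/T - 1/T25)).
T in Kelvin: 301.15 K, T25 = 298.15 K
1/T - 1/T25 = 1/301.15 - 1/298.15 = -3.341e-05
B * (1/T - 1/T25) = 4049 * -3.341e-05 = -0.1353
Rt = 2200 * exp(-0.1353) = 1921.6 ohm

1921.6 ohm


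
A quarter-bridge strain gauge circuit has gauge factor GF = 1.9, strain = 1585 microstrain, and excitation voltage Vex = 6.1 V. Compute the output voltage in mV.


Quarter bridge output: Vout = (GF * epsilon * Vex) / 4.
Vout = (1.9 * 1585e-6 * 6.1) / 4
Vout = 0.01837015 / 4 V
Vout = 0.00459254 V = 4.5925 mV

4.5925 mV


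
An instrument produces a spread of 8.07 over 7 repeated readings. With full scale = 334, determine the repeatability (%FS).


Repeatability = (spread / full scale) * 100%.
R = (8.07 / 334) * 100
R = 2.416 %FS

2.416 %FS


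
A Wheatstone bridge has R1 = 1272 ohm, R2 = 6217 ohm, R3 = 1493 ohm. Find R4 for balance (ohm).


At balance: R1*R4 = R2*R3, so R4 = R2*R3/R1.
R4 = 6217 * 1493 / 1272
R4 = 9281981 / 1272
R4 = 7297.15 ohm

7297.15 ohm


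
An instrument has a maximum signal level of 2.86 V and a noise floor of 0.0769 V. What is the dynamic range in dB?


Dynamic range = 20 * log10(Vmax / Vnoise).
DR = 20 * log10(2.86 / 0.0769)
DR = 20 * log10(37.19)
DR = 31.41 dB

31.41 dB


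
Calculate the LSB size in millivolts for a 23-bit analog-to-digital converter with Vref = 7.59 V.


The resolution (LSB) of an ADC is Vref / 2^n.
LSB = 7.59 / 2^23
LSB = 7.59 / 8388608
LSB = 9e-07 V = 0.0009048 mV

0.0009048 mV


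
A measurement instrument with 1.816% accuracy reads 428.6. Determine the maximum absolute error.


Absolute error = (accuracy% / 100) * reading.
Error = (1.816 / 100) * 428.6
Error = 0.01816 * 428.6
Error = 7.7834

7.7834


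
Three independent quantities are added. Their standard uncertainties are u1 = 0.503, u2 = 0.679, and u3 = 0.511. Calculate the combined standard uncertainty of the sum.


For a sum of independent quantities, uc = sqrt(u1^2 + u2^2 + u3^2).
uc = sqrt(0.503^2 + 0.679^2 + 0.511^2)
uc = sqrt(0.253009 + 0.461041 + 0.261121)
uc = 0.9875

0.9875


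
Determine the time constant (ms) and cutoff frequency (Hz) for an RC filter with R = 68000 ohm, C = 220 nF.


Time constant: tau = R * C.
tau = 68000 * 2.20e-07 = 0.01496 s
tau = 14.96 ms
Cutoff frequency: fc = 1 / (2*pi*R*C).
fc = 1 / (2*pi*0.01496) = 10.64 Hz

tau = 14.96 ms, fc = 10.64 Hz


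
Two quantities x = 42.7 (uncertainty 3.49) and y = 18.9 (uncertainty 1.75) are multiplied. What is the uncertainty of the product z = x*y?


For a product z = x*y, the relative uncertainty is:
uz/z = sqrt((ux/x)^2 + (uy/y)^2)
Relative uncertainties: ux/x = 3.49/42.7 = 0.081733
uy/y = 1.75/18.9 = 0.092593
z = 42.7 * 18.9 = 807.0
uz = 807.0 * sqrt(0.081733^2 + 0.092593^2) = 99.673

99.673


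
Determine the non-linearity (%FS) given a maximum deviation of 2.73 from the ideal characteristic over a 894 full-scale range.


Linearity error = (max deviation / full scale) * 100%.
Linearity = (2.73 / 894) * 100
Linearity = 0.305 %FS

0.305 %FS


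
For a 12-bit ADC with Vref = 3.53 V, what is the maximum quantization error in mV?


The maximum quantization error is +/- LSB/2.
LSB = Vref / 2^n = 3.53 / 4096 = 0.00086182 V
Max error = LSB / 2 = 0.00086182 / 2 = 0.00043091 V
Max error = 0.4309 mV

0.4309 mV


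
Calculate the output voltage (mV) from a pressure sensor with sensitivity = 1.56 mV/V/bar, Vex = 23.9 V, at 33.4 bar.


Output = sensitivity * Vex * P.
Vout = 1.56 * 23.9 * 33.4
Vout = 37.284 * 33.4
Vout = 1245.29 mV

1245.29 mV


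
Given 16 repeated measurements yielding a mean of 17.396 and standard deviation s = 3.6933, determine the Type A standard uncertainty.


The standard uncertainty for Type A evaluation is u = s / sqrt(n).
u = 3.6933 / sqrt(16)
u = 3.6933 / 4.0
u = 0.9233

0.9233


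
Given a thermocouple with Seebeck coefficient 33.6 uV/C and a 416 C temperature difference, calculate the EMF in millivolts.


The thermocouple output V = sensitivity * dT.
V = 33.6 uV/C * 416 C
V = 13977.6 uV
V = 13.978 mV

13.978 mV


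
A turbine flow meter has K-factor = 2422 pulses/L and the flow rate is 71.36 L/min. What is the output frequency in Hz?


Frequency = K * Q / 60 (converting L/min to L/s).
f = 2422 * 71.36 / 60
f = 172833.92 / 60
f = 2880.57 Hz

2880.57 Hz


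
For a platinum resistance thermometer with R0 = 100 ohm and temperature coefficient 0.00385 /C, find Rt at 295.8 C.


The RTD equation: Rt = R0 * (1 + alpha * T).
Rt = 100 * (1 + 0.00385 * 295.8)
Rt = 100 * (1 + 1.13883)
Rt = 100 * 2.13883
Rt = 213.883 ohm

213.883 ohm


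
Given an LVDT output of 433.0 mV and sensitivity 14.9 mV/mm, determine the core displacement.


Displacement = Vout / sensitivity.
d = 433.0 / 14.9
d = 29.06 mm

29.06 mm


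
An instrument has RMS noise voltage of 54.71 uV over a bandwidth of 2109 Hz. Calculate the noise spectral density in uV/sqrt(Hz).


Noise spectral density = Vrms / sqrt(BW).
NSD = 54.71 / sqrt(2109)
NSD = 54.71 / 45.9239
NSD = 1.1913 uV/sqrt(Hz)

1.1913 uV/sqrt(Hz)


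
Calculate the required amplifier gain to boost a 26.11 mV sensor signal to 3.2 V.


Gain = Vout / Vin (converting to same units).
G = 3.2 V / 26.11 mV
G = 3200.0 mV / 26.11 mV
G = 122.56

122.56


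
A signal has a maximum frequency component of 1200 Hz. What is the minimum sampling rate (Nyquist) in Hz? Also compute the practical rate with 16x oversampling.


By Nyquist theorem, fs_min = 2 * fmax.
fs_min = 2 * 1200 = 2400 Hz
Practical rate = 16 * fs_min = 16 * 2400 = 38400 Hz

fs_min = 2400 Hz, fs_practical = 38400 Hz


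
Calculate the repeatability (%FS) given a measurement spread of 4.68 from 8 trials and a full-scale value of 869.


Repeatability = (spread / full scale) * 100%.
R = (4.68 / 869) * 100
R = 0.539 %FS

0.539 %FS


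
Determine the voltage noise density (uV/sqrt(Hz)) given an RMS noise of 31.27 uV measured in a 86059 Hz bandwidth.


Noise spectral density = Vrms / sqrt(BW).
NSD = 31.27 / sqrt(86059)
NSD = 31.27 / 293.3581
NSD = 0.1066 uV/sqrt(Hz)

0.1066 uV/sqrt(Hz)


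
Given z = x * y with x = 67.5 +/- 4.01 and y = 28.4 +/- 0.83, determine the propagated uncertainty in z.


For a product z = x*y, the relative uncertainty is:
uz/z = sqrt((ux/x)^2 + (uy/y)^2)
Relative uncertainties: ux/x = 4.01/67.5 = 0.059407
uy/y = 0.83/28.4 = 0.029225
z = 67.5 * 28.4 = 1917.0
uz = 1917.0 * sqrt(0.059407^2 + 0.029225^2) = 126.919

126.919


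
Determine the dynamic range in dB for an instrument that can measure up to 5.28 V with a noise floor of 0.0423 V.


Dynamic range = 20 * log10(Vmax / Vnoise).
DR = 20 * log10(5.28 / 0.0423)
DR = 20 * log10(124.82)
DR = 41.93 dB

41.93 dB


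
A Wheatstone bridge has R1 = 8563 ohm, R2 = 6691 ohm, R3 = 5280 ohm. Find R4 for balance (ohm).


At balance: R1*R4 = R2*R3, so R4 = R2*R3/R1.
R4 = 6691 * 5280 / 8563
R4 = 35328480 / 8563
R4 = 4125.71 ohm

4125.71 ohm


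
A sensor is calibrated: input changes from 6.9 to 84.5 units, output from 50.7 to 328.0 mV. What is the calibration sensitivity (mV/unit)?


Sensitivity = (y2 - y1) / (x2 - x1).
S = (328.0 - 50.7) / (84.5 - 6.9)
S = 277.3 / 77.6
S = 3.5735 mV/unit

3.5735 mV/unit


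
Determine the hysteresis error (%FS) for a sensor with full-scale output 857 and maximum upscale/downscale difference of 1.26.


Hysteresis = (max difference / full scale) * 100%.
H = (1.26 / 857) * 100
H = 0.147 %FS

0.147 %FS


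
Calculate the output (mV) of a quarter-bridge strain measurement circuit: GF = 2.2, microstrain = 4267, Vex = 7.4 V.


Quarter bridge output: Vout = (GF * epsilon * Vex) / 4.
Vout = (2.2 * 4267e-6 * 7.4) / 4
Vout = 0.06946676 / 4 V
Vout = 0.01736669 V = 17.3667 mV

17.3667 mV


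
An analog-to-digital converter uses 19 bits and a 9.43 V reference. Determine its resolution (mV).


The resolution (LSB) of an ADC is Vref / 2^n.
LSB = 9.43 / 2^19
LSB = 9.43 / 524288
LSB = 1.799e-05 V = 0.0179863 mV

0.0179863 mV


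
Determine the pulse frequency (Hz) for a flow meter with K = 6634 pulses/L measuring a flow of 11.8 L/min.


Frequency = K * Q / 60 (converting L/min to L/s).
f = 6634 * 11.8 / 60
f = 78281.2 / 60
f = 1304.69 Hz

1304.69 Hz


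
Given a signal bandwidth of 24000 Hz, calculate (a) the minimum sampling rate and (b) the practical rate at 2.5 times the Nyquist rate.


By Nyquist theorem, fs_min = 2 * fmax.
fs_min = 2 * 24000 = 48000 Hz
Practical rate = 2.5 * fs_min = 2.5 * 48000 = 120000 Hz

fs_min = 48000 Hz, fs_practical = 120000 Hz


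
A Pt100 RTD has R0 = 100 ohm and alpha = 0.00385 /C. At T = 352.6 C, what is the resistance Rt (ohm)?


The RTD equation: Rt = R0 * (1 + alpha * T).
Rt = 100 * (1 + 0.00385 * 352.6)
Rt = 100 * (1 + 1.35751)
Rt = 100 * 2.35751
Rt = 235.751 ohm

235.751 ohm


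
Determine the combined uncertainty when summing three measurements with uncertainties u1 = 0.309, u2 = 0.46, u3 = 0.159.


For a sum of independent quantities, uc = sqrt(u1^2 + u2^2 + u3^2).
uc = sqrt(0.309^2 + 0.46^2 + 0.159^2)
uc = sqrt(0.095481 + 0.2116 + 0.025281)
uc = 0.5765

0.5765


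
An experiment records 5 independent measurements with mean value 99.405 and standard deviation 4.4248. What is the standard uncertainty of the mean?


The standard uncertainty for Type A evaluation is u = s / sqrt(n).
u = 4.4248 / sqrt(5)
u = 4.4248 / 2.2361
u = 1.9788

1.9788


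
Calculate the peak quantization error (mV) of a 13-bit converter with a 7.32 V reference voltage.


The maximum quantization error is +/- LSB/2.
LSB = Vref / 2^n = 7.32 / 8192 = 0.00089355 V
Max error = LSB / 2 = 0.00089355 / 2 = 0.00044678 V
Max error = 0.4468 mV

0.4468 mV


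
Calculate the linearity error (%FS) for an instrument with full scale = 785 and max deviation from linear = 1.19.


Linearity error = (max deviation / full scale) * 100%.
Linearity = (1.19 / 785) * 100
Linearity = 0.152 %FS

0.152 %FS


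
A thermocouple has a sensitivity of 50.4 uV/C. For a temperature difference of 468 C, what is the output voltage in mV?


The thermocouple output V = sensitivity * dT.
V = 50.4 uV/C * 468 C
V = 23587.2 uV
V = 23.587 mV

23.587 mV


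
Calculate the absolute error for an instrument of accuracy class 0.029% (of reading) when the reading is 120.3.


Absolute error = (accuracy% / 100) * reading.
Error = (0.029 / 100) * 120.3
Error = 0.00029 * 120.3
Error = 0.0349

0.0349


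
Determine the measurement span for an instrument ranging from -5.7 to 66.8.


Span = upper range - lower range.
Span = 66.8 - (-5.7)
Span = 72.5

72.5


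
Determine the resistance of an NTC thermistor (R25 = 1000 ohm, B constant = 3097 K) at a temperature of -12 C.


NTC thermistor equation: Rt = R25 * exp(B * (1/T - 1/T25)).
T in Kelvin: 261.15 K, T25 = 298.15 K
1/T - 1/T25 = 1/261.15 - 1/298.15 = 0.0004752
B * (1/T - 1/T25) = 3097 * 0.0004752 = 1.4717
Rt = 1000 * exp(1.4717) = 4356.6 ohm

4356.6 ohm


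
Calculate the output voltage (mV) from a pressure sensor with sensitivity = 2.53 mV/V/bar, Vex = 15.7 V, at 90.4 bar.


Output = sensitivity * Vex * P.
Vout = 2.53 * 15.7 * 90.4
Vout = 39.721 * 90.4
Vout = 3590.78 mV

3590.78 mV


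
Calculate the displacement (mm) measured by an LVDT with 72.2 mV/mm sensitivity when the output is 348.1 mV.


Displacement = Vout / sensitivity.
d = 348.1 / 72.2
d = 4.821 mm

4.821 mm


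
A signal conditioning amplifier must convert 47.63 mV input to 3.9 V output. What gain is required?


Gain = Vout / Vin (converting to same units).
G = 3.9 V / 47.63 mV
G = 3900.0 mV / 47.63 mV
G = 81.88

81.88


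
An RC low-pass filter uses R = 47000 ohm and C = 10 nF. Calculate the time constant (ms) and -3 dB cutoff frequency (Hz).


Time constant: tau = R * C.
tau = 47000 * 1.00e-08 = 0.00047 s
tau = 0.47 ms
Cutoff frequency: fc = 1 / (2*pi*R*C).
fc = 1 / (2*pi*0.00047) = 338.63 Hz

tau = 0.47 ms, fc = 338.63 Hz


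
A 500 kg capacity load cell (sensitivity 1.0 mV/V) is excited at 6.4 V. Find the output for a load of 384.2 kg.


Vout = rated_output * Vex * (load / capacity).
Vout = 1.0 * 6.4 * (384.2 / 500)
Vout = 1.0 * 6.4 * 0.7684
Vout = 4.918 mV

4.918 mV


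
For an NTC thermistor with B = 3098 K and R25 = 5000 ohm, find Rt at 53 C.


NTC thermistor equation: Rt = R25 * exp(B * (1/T - 1/T25)).
T in Kelvin: 326.15 K, T25 = 298.15 K
1/T - 1/T25 = 1/326.15 - 1/298.15 = -0.00028794
B * (1/T - 1/T25) = 3098 * -0.00028794 = -0.892
Rt = 5000 * exp(-0.892) = 2049.1 ohm

2049.1 ohm


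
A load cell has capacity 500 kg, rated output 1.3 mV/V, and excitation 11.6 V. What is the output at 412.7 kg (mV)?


Vout = rated_output * Vex * (load / capacity).
Vout = 1.3 * 11.6 * (412.7 / 500)
Vout = 1.3 * 11.6 * 0.8254
Vout = 12.447 mV

12.447 mV


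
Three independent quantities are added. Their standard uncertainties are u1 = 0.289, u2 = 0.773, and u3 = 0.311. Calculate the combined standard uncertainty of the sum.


For a sum of independent quantities, uc = sqrt(u1^2 + u2^2 + u3^2).
uc = sqrt(0.289^2 + 0.773^2 + 0.311^2)
uc = sqrt(0.083521 + 0.597529 + 0.096721)
uc = 0.8819

0.8819


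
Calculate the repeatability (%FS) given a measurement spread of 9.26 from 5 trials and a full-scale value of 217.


Repeatability = (spread / full scale) * 100%.
R = (9.26 / 217) * 100
R = 4.267 %FS

4.267 %FS


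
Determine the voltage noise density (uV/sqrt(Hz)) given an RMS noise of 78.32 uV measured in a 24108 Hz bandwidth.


Noise spectral density = Vrms / sqrt(BW).
NSD = 78.32 / sqrt(24108)
NSD = 78.32 / 155.2675
NSD = 0.5044 uV/sqrt(Hz)

0.5044 uV/sqrt(Hz)


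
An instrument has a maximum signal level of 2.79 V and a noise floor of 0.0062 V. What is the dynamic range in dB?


Dynamic range = 20 * log10(Vmax / Vnoise).
DR = 20 * log10(2.79 / 0.0062)
DR = 20 * log10(450.0)
DR = 53.06 dB

53.06 dB


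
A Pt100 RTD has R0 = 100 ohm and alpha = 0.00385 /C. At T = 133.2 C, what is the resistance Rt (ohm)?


The RTD equation: Rt = R0 * (1 + alpha * T).
Rt = 100 * (1 + 0.00385 * 133.2)
Rt = 100 * (1 + 0.51282)
Rt = 100 * 1.51282
Rt = 151.282 ohm

151.282 ohm


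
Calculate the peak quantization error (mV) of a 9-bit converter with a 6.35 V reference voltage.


The maximum quantization error is +/- LSB/2.
LSB = Vref / 2^n = 6.35 / 512 = 0.01240234 V
Max error = LSB / 2 = 0.01240234 / 2 = 0.00620117 V
Max error = 6.2012 mV

6.2012 mV


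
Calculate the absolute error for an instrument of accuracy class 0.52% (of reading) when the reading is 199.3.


Absolute error = (accuracy% / 100) * reading.
Error = (0.52 / 100) * 199.3
Error = 0.0052 * 199.3
Error = 1.0364

1.0364


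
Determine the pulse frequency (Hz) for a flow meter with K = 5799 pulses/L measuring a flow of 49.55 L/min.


Frequency = K * Q / 60 (converting L/min to L/s).
f = 5799 * 49.55 / 60
f = 287340.45 / 60
f = 4789.01 Hz

4789.01 Hz


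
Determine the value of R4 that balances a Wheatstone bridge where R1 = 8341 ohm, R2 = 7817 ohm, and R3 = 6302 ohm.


At balance: R1*R4 = R2*R3, so R4 = R2*R3/R1.
R4 = 7817 * 6302 / 8341
R4 = 49262734 / 8341
R4 = 5906.09 ohm

5906.09 ohm


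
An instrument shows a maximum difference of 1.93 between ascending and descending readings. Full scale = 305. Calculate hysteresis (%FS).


Hysteresis = (max difference / full scale) * 100%.
H = (1.93 / 305) * 100
H = 0.633 %FS

0.633 %FS


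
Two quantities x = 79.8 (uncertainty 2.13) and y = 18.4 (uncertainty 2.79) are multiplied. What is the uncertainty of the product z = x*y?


For a product z = x*y, the relative uncertainty is:
uz/z = sqrt((ux/x)^2 + (uy/y)^2)
Relative uncertainties: ux/x = 2.13/79.8 = 0.026692
uy/y = 2.79/18.4 = 0.15163
z = 79.8 * 18.4 = 1468.3
uz = 1468.3 * sqrt(0.026692^2 + 0.15163^2) = 226.065

226.065


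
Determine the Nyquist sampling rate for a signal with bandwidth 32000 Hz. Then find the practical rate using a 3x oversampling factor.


By Nyquist theorem, fs_min = 2 * fmax.
fs_min = 2 * 32000 = 64000 Hz
Practical rate = 3 * fs_min = 3 * 64000 = 192000 Hz

fs_min = 64000 Hz, fs_practical = 192000 Hz


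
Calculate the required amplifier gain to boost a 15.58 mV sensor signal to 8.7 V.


Gain = Vout / Vin (converting to same units).
G = 8.7 V / 15.58 mV
G = 8700.0 mV / 15.58 mV
G = 558.41

558.41


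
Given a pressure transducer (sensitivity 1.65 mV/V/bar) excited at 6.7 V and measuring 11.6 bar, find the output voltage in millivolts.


Output = sensitivity * Vex * P.
Vout = 1.65 * 6.7 * 11.6
Vout = 11.055 * 11.6
Vout = 128.24 mV

128.24 mV


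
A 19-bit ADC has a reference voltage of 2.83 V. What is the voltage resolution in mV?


The resolution (LSB) of an ADC is Vref / 2^n.
LSB = 2.83 / 2^19
LSB = 2.83 / 524288
LSB = 5.4e-06 V = 0.0053978 mV

0.0053978 mV


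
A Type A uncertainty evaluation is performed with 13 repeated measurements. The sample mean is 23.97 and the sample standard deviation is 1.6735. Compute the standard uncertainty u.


The standard uncertainty for Type A evaluation is u = s / sqrt(n).
u = 1.6735 / sqrt(13)
u = 1.6735 / 3.6056
u = 0.4641

0.4641


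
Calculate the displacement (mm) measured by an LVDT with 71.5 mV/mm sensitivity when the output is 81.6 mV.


Displacement = Vout / sensitivity.
d = 81.6 / 71.5
d = 1.141 mm

1.141 mm


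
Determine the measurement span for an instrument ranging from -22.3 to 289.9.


Span = upper range - lower range.
Span = 289.9 - (-22.3)
Span = 312.2

312.2


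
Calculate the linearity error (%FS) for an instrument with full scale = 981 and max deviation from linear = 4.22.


Linearity error = (max deviation / full scale) * 100%.
Linearity = (4.22 / 981) * 100
Linearity = 0.43 %FS

0.43 %FS


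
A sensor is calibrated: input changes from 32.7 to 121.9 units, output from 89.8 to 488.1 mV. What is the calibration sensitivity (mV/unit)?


Sensitivity = (y2 - y1) / (x2 - x1).
S = (488.1 - 89.8) / (121.9 - 32.7)
S = 398.3 / 89.2
S = 4.4652 mV/unit

4.4652 mV/unit


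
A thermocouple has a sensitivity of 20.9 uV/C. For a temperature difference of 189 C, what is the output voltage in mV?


The thermocouple output V = sensitivity * dT.
V = 20.9 uV/C * 189 C
V = 3950.1 uV
V = 3.95 mV

3.95 mV


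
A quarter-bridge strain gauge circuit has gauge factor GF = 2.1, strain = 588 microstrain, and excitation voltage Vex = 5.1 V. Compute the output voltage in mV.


Quarter bridge output: Vout = (GF * epsilon * Vex) / 4.
Vout = (2.1 * 588e-6 * 5.1) / 4
Vout = 0.00629748 / 4 V
Vout = 0.00157437 V = 1.5744 mV

1.5744 mV


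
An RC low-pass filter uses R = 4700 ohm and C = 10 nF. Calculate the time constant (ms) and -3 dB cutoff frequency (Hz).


Time constant: tau = R * C.
tau = 4700 * 1.00e-08 = 4.7e-05 s
tau = 0.047 ms
Cutoff frequency: fc = 1 / (2*pi*R*C).
fc = 1 / (2*pi*4.7e-05) = 3386.28 Hz

tau = 0.047 ms, fc = 3386.28 Hz


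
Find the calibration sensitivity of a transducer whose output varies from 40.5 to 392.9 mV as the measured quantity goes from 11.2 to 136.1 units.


Sensitivity = (y2 - y1) / (x2 - x1).
S = (392.9 - 40.5) / (136.1 - 11.2)
S = 352.4 / 124.9
S = 2.8215 mV/unit

2.8215 mV/unit


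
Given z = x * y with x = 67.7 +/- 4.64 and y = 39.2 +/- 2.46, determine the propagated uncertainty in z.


For a product z = x*y, the relative uncertainty is:
uz/z = sqrt((ux/x)^2 + (uy/y)^2)
Relative uncertainties: ux/x = 4.64/67.7 = 0.068538
uy/y = 2.46/39.2 = 0.062755
z = 67.7 * 39.2 = 2653.8
uz = 2653.8 * sqrt(0.068538^2 + 0.062755^2) = 246.616

246.616


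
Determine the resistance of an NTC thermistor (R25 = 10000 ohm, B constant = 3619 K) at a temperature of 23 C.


NTC thermistor equation: Rt = R25 * exp(B * (1/T - 1/T25)).
T in Kelvin: 296.15 K, T25 = 298.15 K
1/T - 1/T25 = 1/296.15 - 1/298.15 = 2.265e-05
B * (1/T - 1/T25) = 3619 * 2.265e-05 = 0.082
Rt = 10000 * exp(0.082) = 10854.3 ohm

10854.3 ohm
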